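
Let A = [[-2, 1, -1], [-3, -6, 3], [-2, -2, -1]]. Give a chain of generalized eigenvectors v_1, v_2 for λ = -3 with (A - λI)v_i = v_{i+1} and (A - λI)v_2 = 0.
v_1 = [[0, 2, 1]]^T, v_2 = [[1, -3, -2]]^T

We seek v_1 ∈ ker((A + 3I)^2) \ ker(A + 3I), then set v_{i+1} = (A + 3I) v_i.

One such chain is v_1 = [[0, 2, 1]]^T, v_2 = [[1, -3, -2]]^T. Check: (A + 3I) v_2 = [[0, 0, 0]]^T = 0.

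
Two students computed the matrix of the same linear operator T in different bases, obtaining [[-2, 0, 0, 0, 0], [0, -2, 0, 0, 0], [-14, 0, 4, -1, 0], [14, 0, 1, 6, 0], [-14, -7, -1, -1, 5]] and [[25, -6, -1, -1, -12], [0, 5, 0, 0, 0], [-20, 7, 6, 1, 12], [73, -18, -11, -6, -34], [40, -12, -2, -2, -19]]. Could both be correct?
No.

Both have characteristic polynomial (x - 5)^3(x + 2)^2, but the minimal polynomial of A is (x - 5)^2(x + 2) while the minimal polynomial of B is (x - 5)^2(x + 2)^2. The minimal polynomial is a similarity invariant, so A and B are not similar.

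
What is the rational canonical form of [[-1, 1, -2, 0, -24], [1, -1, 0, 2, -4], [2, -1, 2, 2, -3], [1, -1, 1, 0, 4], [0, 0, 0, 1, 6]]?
The invariant factors of A (the non-unit diagonal entries of the Smith normal form of xI - A over ℚ[x]) are x(x - 6)(x^3 - 4x - 1), each dividing the next. The characteristic polynomial is their product, x(x - 6)(x^3 - 4x - 1).

The rational canonical form is the block-diagonal matrix of companion matrices C(f_i):
R = [[0, 0, 0, 0, 0], [1, 0, 0, 0, -6], [0, 1, 0, 0, -23], [0, 0, 1, 0, 4], [0, 0, 0, 1, 6]].

Note the characteristic polynomial does not split into linear factors over ℚ, so A has no Jordan form over ℚ; the rational canonical form exists over any field.

R = [[0, 0, 0, 0, 0], [1, 0, 0, 0, -6], [0, 1, 0, 0, -23], [0, 0, 1, 0, 4], [0, 0, 0, 1, 6]]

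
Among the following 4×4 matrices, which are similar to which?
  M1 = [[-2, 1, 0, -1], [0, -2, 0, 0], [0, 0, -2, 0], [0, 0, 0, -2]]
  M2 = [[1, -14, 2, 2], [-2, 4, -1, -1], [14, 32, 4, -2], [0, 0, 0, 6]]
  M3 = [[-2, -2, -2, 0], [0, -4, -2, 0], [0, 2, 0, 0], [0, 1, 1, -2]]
2 classes: {M1, M3}, {M2}

Characteristic polynomials: χ_{M1} = (x + 2)^4, χ_{M2} = (x - 6)^3(x + 3), χ_{M3} = (x + 2)^4.

{M1, M3}: invariant factors x + 2, x + 2, (x + 2)^2.

{M2}: invariant factors x - 6, (x - 6)^2(x + 3).

Matrices are similar if and only if their invariant-factor lists agree; the partition into similarity classes is {M1, M3}, {M2}.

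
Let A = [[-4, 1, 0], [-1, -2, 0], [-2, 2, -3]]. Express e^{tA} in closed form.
A has Jordan form J = [[-3, 1, 0], [0, -3, 0], [0, 0, -3]] with A = PJP^{-1}, so e^{tA} = P e^{tJ} P^{-1}.

For a Jordan block J_k(λ), e^{tJ_k(λ)} = e^{λt} · (I + tN + t^2 N^2/2! + ... + t^{k-1} N^{k-1}/(k-1)!) where N is the nilpotent superdiagonal part.

Assembling the blocks and conjugating back gives the entries of e^{tA} as shown above.

e^{tA} = [[(1 - t)*e^{-3*t}, t*e^{-3*t}, 0], [-t*e^{-3*t}, (t + 1)*e^{-3*t}, 0], [-2*t*e^{-3*t}, 2*t*e^{-3*t}, e^{-3*t}]]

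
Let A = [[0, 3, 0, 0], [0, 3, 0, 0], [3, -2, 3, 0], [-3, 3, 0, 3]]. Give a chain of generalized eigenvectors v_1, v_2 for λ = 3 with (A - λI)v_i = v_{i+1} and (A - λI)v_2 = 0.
v_1 = [[1, 1, -1, -1]]^T, v_2 = [[0, 0, 1, 0]]^T

We seek v_1 ∈ ker((A - 3I)^2) \ ker(A - 3I), then set v_{i+1} = (A - 3I) v_i.

One such chain is v_1 = [[1, 1, -1, -1]]^T, v_2 = [[0, 0, 1, 0]]^T. Check: (A - 3I) v_2 = [[0, 0, 0, 0]]^T = 0.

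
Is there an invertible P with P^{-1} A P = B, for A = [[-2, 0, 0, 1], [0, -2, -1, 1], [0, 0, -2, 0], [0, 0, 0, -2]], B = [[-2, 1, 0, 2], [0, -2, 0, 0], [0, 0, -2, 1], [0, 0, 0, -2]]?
Two matrices over a field are similar if and only if they have the same invariant factors.

Both A and B have characteristic polynomial (x + 2)^4 and minimal polynomial (x + 2)^2. Computing further, both have invariant factors (x + 2)^2, (x + 2)^2. Hence A and B are similar.

Yes.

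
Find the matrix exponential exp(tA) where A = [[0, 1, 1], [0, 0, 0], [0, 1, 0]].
A has Jordan form J = [[0, 1, 0], [0, 0, 1], [0, 0, 0]] with A = PJP^{-1}, so e^{tA} = P e^{tJ} P^{-1}.

For a Jordan block J_k(λ), e^{tJ_k(λ)} = e^{λt} · (I + tN + t^2 N^2/2! + ... + t^{k-1} N^{k-1}/(k-1)!) where N is the nilpotent superdiagonal part.

Assembling the blocks and conjugating back gives the entries of e^{tA} as shown above.

e^{tA} = [[1, t*(t + 2)/2, t], [0, 1, 0], [0, t, 1]]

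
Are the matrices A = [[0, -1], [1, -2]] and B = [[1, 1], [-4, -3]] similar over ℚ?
Two matrices over a field are similar if and only if they have the same invariant factors.

Both A and B have characteristic polynomial (x + 1)^2 and minimal polynomial (x + 1)^2. Computing further, both have invariant factors (x + 1)^2. Hence A and B are similar.

Yes.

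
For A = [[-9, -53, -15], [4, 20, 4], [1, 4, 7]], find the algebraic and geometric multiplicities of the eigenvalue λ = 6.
algebraic multiplicity 3, geometric multiplicity 1

The characteristic polynomial is (x - 6)^3, so the factor x - 6 appears with exponent 3: the algebraic multiplicity is 3.

rank(A - 6I) = 2, so the eigenspace has dimension 3 - 2 = 1: the geometric multiplicity is 1.

Since 1 < 3, A is not diagonalizable.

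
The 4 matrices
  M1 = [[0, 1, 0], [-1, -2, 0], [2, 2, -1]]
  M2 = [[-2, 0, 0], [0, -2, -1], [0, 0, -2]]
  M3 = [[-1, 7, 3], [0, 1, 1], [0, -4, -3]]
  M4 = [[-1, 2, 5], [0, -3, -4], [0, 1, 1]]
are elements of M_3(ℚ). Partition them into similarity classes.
Characteristic polynomials: χ_{M1} = (x + 1)^3, χ_{M2} = (x + 2)^3, χ_{M3} = (x + 1)^3, χ_{M4} = (x + 1)^3.

{M1}: invariant factors x + 1, (x + 1)^2.

{M2}: invariant factors x + 2, (x + 2)^2.

{M3, M4}: invariant factors (x + 1)^3.

Matrices are similar if and only if their invariant-factor lists agree; the partition into similarity classes is {M1}, {M2}, {M3, M4}.

3 classes: {M1}, {M2}, {M3, M4}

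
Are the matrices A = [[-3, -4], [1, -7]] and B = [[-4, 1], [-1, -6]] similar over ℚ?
Yes.

Two matrices over a field are similar if and only if they have the same invariant factors.

Both A and B have characteristic polynomial (x + 5)^2 and minimal polynomial (x + 5)^2. Computing further, both have invariant factors (x + 5)^2. Hence A and B are similar.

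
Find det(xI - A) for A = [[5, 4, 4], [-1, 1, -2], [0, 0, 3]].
xI - A = [[x - 5, -4, -4], [1, x - 1, 2], [0, 0, x - 3]].

Expanding det(xI - A) along the first row:
det(xI - A) = + (x - 5)·det([[x - 1, 2], [0, x - 3]]) - (-4)·det([[1, 2], [0, x - 3]]) + (-4)·det([[1, x - 1], [0, 0]]).

Evaluating gives χ_A(x) = x^3 - 9x^2 + 27x - 27 = (x - 3)^3.

χ_A(x) = (x - 3)^3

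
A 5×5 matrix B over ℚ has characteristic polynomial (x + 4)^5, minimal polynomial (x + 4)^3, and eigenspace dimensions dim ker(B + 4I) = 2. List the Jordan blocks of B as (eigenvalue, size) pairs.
λ = -4: algebraic multiplicity 5 (exponent in χ_B), largest block size 3 (exponent in m_B), 2 blocks (geometric multiplicity). These force block sizes [3, 2].

Jordan blocks: (-4, 3), (-4, 2)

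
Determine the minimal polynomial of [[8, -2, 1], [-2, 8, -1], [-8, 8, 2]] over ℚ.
m_A(x) = (x - 6)^2

The characteristic polynomial factors as (x - 6)^3. The minimal polynomial is ∏(x - λ)^{k_λ} where k_λ is the size of the largest Jordan block at λ.

For λ = 6: rank(A - 6I) = 1, and the largest Jordan block has size 2 (the smallest k with rank((A - 6I)^k) = rank((A - 6I)^(k+1))).

So m_A(x) = (x - 6)^2.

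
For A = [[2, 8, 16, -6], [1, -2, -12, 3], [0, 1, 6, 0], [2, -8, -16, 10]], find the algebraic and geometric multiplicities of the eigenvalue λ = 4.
The characteristic polynomial is (x - 4)^4, so the factor x - 4 appears with exponent 4: the algebraic multiplicity is 4.

rank(A - 4I) = 2, so the eigenspace has dimension 4 - 2 = 2: the geometric multiplicity is 2.

Since 2 < 4, A is not diagonalizable.

algebraic multiplicity 4, geometric multiplicity 2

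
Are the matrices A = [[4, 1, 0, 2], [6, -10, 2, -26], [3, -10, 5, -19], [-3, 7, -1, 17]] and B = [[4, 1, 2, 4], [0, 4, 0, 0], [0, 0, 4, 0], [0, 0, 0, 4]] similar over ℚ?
No.

Both have characteristic polynomial (x - 4)^4 and minimal polynomial (x - 4)^2. But rank(A - 4I) = 2 for A while rank(B - 4I) = 1 for B, so the number of Jordan blocks at λ = 4 differs. A and B are not similar.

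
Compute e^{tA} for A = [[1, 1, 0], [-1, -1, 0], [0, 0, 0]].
e^{tA} = [[t + 1, t, 0], [-t, 1 - t, 0], [0, 0, 1]]

A has Jordan form J = [[0, 1, 0], [0, 0, 0], [0, 0, 0]] with A = PJP^{-1}, so e^{tA} = P e^{tJ} P^{-1}.

For a Jordan block J_k(λ), e^{tJ_k(λ)} = e^{λt} · (I + tN + t^2 N^2/2! + ... + t^{k-1} N^{k-1}/(k-1)!) where N is the nilpotent superdiagonal part.

Assembling the blocks and conjugating back gives the entries of e^{tA} as shown above.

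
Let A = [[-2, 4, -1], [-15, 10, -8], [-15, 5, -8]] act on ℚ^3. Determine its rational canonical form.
The invariant factors of A (the non-unit diagonal entries of the Smith normal form of xI - A over ℚ[x]) are x^3 + x - 5, each dividing the next. The characteristic polynomial is their product, x^3 + x - 5.

The rational canonical form is the block-diagonal matrix of companion matrices C(f_i):
R = [[0, 0, 5], [1, 0, -1], [0, 1, 0]].

Note the characteristic polynomial does not split into linear factors over ℚ, so A has no Jordan form over ℚ; the rational canonical form exists over any field.

R = [[0, 0, 5], [1, 0, -1], [0, 1, 0]]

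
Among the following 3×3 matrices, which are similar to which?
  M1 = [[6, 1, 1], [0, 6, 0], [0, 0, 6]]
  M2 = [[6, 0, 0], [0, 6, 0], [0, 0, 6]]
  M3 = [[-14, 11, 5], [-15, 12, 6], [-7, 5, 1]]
Characteristic polynomials: χ_{M1} = (x - 6)^3, χ_{M2} = (x - 6)^3, χ_{M3} = x^2(x + 1).

{M1}: invariant factors x - 6, (x - 6)^2.

{M2}: invariant factors x - 6, x - 6, x - 6.

{M3}: invariant factors x^2(x + 1).

Matrices are similar if and only if their invariant-factor lists agree; the partition into similarity classes is {M1}, {M2}, {M3}.

3 classes: {M1}, {M2}, {M3}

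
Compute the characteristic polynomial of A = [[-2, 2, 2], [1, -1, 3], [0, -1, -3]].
xI - A = [[x + 2, -2, -2], [-1, x + 1, -3], [0, 1, x + 3]].

Expanding det(xI - A) along the first row:
det(xI - A) = + (x + 2)·det([[x + 1, -3], [1, x + 3]]) - (-2)·det([[-1, -3], [0, x + 3]]) + (-2)·det([[-1, x + 1], [0, 1]]).

Evaluating gives χ_A(x) = x^3 + 6x^2 + 12x + 8 = (x + 2)^3.

χ_A(x) = (x + 2)^3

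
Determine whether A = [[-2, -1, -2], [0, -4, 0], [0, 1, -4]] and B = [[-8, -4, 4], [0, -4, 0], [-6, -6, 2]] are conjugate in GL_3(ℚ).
Both have characteristic polynomial (x + 2)(x + 4)^2, but the minimal polynomial of A is (x + 2)(x + 4)^2 while the minimal polynomial of B is (x + 2)(x + 4). The minimal polynomial is a similarity invariant, so A and B are not similar.

No.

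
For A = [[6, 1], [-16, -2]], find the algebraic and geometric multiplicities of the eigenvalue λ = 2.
algebraic multiplicity 2, geometric multiplicity 1

The characteristic polynomial is (x - 2)^2, so the factor x - 2 appears with exponent 2: the algebraic multiplicity is 2.

rank(A - 2I) = 1, so the eigenspace has dimension 2 - 1 = 1: the geometric multiplicity is 1.

Since 1 < 2, A is not diagonalizable.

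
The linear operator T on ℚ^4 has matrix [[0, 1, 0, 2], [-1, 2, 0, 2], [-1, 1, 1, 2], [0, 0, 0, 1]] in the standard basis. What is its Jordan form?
J = [[1, 1, 0, 0], [0, 1, 0, 0], [0, 0, 1, 0], [0, 0, 0, 1]]

The characteristic polynomial is det(xI - A) = (x - 1)^4, so the eigenvalues are 1 (algebraic multiplicity 4).

For λ = 1: rank(A - I) = 1, rank((A - I)^2) = 0. The eigenspace has dimension 4 - 1 = 3, so there are 3 Jordan blocks; the rank sequence gives block sizes [2, 1, 1].

Assembling the blocks gives the Jordan form J above.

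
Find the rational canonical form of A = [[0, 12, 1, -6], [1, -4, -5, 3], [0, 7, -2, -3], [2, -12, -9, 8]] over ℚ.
The invariant factors of A (the non-unit diagonal entries of the Smith normal form of xI - A over ℚ[x]) are (x - 2)(x^3 + 4x - 4), each dividing the next. The characteristic polynomial is their product, (x - 2)(x^3 + 4x - 4).

The rational canonical form is the block-diagonal matrix of companion matrices C(f_i):
R = [[0, 0, 0, -8], [1, 0, 0, 12], [0, 1, 0, -4], [0, 0, 1, 2]].

Note the characteristic polynomial does not split into linear factors over ℚ, so A has no Jordan form over ℚ; the rational canonical form exists over any field.

R = [[0, 0, 0, -8], [1, 0, 0, 12], [0, 1, 0, -4], [0, 0, 1, 2]]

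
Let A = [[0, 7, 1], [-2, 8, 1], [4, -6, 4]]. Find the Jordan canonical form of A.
The characteristic polynomial is det(xI - A) = (x - 4)^3, so the eigenvalues are 4 (algebraic multiplicity 3).

For λ = 4: rank(A - 4I) = 2, rank((A - 4I)^2) = 1, rank((A - 4I)^3) = 0. The eigenspace has dimension 3 - 2 = 1, so there is 1 Jordan block; the rank sequence gives block sizes [3].

Assembling the blocks gives the Jordan form J above.

J = [[4, 1, 0], [0, 4, 1], [0, 0, 4]]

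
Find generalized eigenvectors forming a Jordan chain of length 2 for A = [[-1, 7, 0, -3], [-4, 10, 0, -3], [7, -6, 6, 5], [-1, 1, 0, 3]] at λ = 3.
v_1 = [[-1, 0, 0, 1]]^T, v_2 = [[1, 1, -2, 1]]^T

We seek v_1 ∈ ker((A - 3I)^2) \ ker(A - 3I), then set v_{i+1} = (A - 3I) v_i.

One such chain is v_1 = [[-1, 0, 0, 1]]^T, v_2 = [[1, 1, -2, 1]]^T. Check: (A - 3I) v_2 = [[0, 0, 0, 0]]^T = 0.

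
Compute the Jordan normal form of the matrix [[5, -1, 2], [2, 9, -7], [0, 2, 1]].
The characteristic polynomial is det(xI - A) = (x - 5)^3, so the eigenvalues are 5 (algebraic multiplicity 3).

For λ = 5: rank(A - 5I) = 2, rank((A - 5I)^2) = 1, rank((A - 5I)^3) = 0. The eigenspace has dimension 3 - 2 = 1, so there is 1 Jordan block; the rank sequence gives block sizes [3].

Assembling the blocks gives the Jordan form J above.

J = [[5, 1, 0], [0, 5, 1], [0, 0, 5]]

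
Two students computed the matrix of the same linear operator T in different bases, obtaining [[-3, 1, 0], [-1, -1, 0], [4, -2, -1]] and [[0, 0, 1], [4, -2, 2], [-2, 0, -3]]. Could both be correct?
No.

Both have characteristic polynomial (x + 1)(x + 2)^2, but the minimal polynomial of A is (x + 1)(x + 2)^2 while the minimal polynomial of B is (x + 1)(x + 2). The minimal polynomial is a similarity invariant, so A and B are not similar.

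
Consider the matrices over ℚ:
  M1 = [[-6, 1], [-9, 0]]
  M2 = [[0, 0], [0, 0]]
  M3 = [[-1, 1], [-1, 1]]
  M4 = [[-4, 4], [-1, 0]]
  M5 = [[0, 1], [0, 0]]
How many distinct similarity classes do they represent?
4 classes: {M1}, {M2}, {M3, M5}, {M4}

Characteristic polynomials: χ_{M1} = (x + 3)^2, χ_{M2} = x^2, χ_{M3} = x^2, χ_{M4} = (x + 2)^2, χ_{M5} = x^2.

{M1}: invariant factors (x + 3)^2.

{M2}: invariant factors x, x.

{M3, M5}: invariant factors x^2.

{M4}: invariant factors (x + 2)^2.

Matrices are similar if and only if their invariant-factor lists agree; the partition into similarity classes is {M1}, {M2}, {M3, M5}, {M4}.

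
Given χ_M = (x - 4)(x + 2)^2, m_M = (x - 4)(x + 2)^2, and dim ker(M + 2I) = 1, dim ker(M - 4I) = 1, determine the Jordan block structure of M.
λ = -2: algebraic multiplicity 2 (exponent in χ_M), largest block size 2 (exponent in m_M), 1 block (geometric multiplicity). This forces block sizes [2].
λ = 4: algebraic multiplicity 1 (exponent in χ_M), largest block size 1 (exponent in m_M), 1 block (geometric multiplicity). This forces block sizes [1].

Jordan blocks: (-2, 2), (4, 1)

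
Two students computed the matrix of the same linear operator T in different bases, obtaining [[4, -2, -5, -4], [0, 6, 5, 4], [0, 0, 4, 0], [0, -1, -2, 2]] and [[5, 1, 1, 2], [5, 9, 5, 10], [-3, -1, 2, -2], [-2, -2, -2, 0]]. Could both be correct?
Yes.

Two matrices over a field are similar if and only if they have the same invariant factors.

Both A and B have characteristic polynomial (x - 4)^4 and minimal polynomial (x - 4)^3. Computing further, both have invariant factors x - 4, (x - 4)^3. Hence A and B are similar.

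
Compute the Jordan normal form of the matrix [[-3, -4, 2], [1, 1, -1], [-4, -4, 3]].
The characteristic polynomial is det(xI - A) = (x - 1)^2(x + 1), so the eigenvalues are -1 (algebraic multiplicity 1), 1 (algebraic multiplicity 2).

For λ = -1: algebraic multiplicity 1 gives one 1×1 block.

For λ = 1: rank(A - I) = 2, rank((A - I)^2) = 1. The eigenspace has dimension 3 - 2 = 1, so there is 1 Jordan block; the rank sequence gives block sizes [2].

Assembling the blocks gives the Jordan form J above.

J = [[-1, 0, 0], [0, 1, 1], [0, 0, 1]]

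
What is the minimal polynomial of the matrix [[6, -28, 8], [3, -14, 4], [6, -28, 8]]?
m_A(x) = x^2

The characteristic polynomial factors as x^3. The minimal polynomial is ∏(x - λ)^{k_λ} where k_λ is the size of the largest Jordan block at λ.

For λ = 0: rank(A) = 1, and the largest Jordan block has size 2 (the smallest k with rank(A^k) = rank(A^(k+1))).

So m_A(x) = x^2.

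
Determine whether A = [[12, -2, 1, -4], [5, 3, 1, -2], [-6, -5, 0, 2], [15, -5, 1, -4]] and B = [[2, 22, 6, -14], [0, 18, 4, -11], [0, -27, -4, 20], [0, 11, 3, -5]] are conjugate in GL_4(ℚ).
Two matrices over a field are similar if and only if they have the same invariant factors.

Both A and B have characteristic polynomial (x - 3)^3(x - 2) and minimal polynomial (x - 3)^3(x - 2). Computing further, both have invariant factors (x - 3)^3(x - 2). Hence A and B are similar.

Yes.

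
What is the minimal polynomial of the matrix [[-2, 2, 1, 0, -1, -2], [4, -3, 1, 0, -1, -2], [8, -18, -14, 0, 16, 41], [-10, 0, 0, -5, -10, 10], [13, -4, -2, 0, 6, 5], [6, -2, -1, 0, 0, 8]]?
m_A(x) = (x - 5)^2(x + 5)^3

The characteristic polynomial factors as (x - 5)^2(x + 5)^4. The minimal polynomial is ∏(x - λ)^{k_λ} where k_λ is the size of the largest Jordan block at λ.

For λ = -5: rank(A + 5I) = 4, and the largest Jordan block has size 3 (the smallest k with rank((A + 5I)^k) = rank((A + 5I)^(k+1))).
For λ = 5: rank(A - 5I) = 5, and the largest Jordan block has size 2 (the smallest k with rank((A - 5I)^k) = rank((A - 5I)^(k+1))).

So m_A(x) = (x - 5)^2(x + 5)^3.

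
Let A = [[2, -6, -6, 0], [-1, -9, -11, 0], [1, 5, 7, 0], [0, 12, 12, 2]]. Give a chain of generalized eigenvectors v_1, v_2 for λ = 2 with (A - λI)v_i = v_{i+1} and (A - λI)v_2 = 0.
We seek v_1 ∈ ker((A - 2I)^2) \ ker(A - 2I), then set v_{i+1} = (A - 2I) v_i.

One such chain is v_1 = [[1, 0, 0, -2]]^T, v_2 = [[0, -1, 1, 0]]^T. Check: (A - 2I) v_2 = [[0, 0, 0, 0]]^T = 0.

v_1 = [[1, 0, 0, -2]]^T, v_2 = [[0, -1, 1, 0]]^T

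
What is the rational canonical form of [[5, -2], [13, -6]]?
R = [[0, 4], [1, -1]]

The invariant factors of A (the non-unit diagonal entries of the Smith normal form of xI - A over ℚ[x]) are x^2 + x - 4, each dividing the next. The characteristic polynomial is their product, x^2 + x - 4.

The rational canonical form is the block-diagonal matrix of companion matrices C(f_i):
R = [[0, 4], [1, -1]].

Note the characteristic polynomial does not split into linear factors over ℚ, so A has no Jordan form over ℚ; the rational canonical form exists over any field.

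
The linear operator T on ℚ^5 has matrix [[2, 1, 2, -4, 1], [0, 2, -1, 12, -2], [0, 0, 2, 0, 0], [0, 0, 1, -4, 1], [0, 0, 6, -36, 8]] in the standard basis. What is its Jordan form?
J = [[2, 1, 0, 0, 0], [0, 2, 1, 0, 0], [0, 0, 2, 0, 0], [0, 0, 0, 2, 1], [0, 0, 0, 0, 2]]

The characteristic polynomial is det(xI - A) = (x - 2)^5, so the eigenvalues are 2 (algebraic multiplicity 5).

For λ = 2: rank(A - 2I) = 3, rank((A - 2I)^2) = 1, rank((A - 2I)^3) = 0. The eigenspace has dimension 5 - 3 = 2, so there are 2 Jordan blocks; the rank sequence gives block sizes [3, 2].

Assembling the blocks gives the Jordan form J above.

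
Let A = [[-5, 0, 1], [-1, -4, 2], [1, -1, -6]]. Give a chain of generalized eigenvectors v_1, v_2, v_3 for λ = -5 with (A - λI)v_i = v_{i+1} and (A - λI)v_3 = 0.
v_1 = [[0, -2, 1]]^T, v_2 = [[1, 0, 1]]^T, v_3 = [[1, 1, 0]]^T

We seek v_1 ∈ ker((A + 5I)^3) \ ker((A + 5I)^2), then set v_{i+1} = (A + 5I) v_i.

One such chain is v_1 = [[0, -2, 1]]^T, v_2 = [[1, 0, 1]]^T, v_3 = [[1, 1, 0]]^T. Check: (A + 5I) v_3 = [[0, 0, 0]]^T = 0.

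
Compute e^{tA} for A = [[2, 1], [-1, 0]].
e^{tA} = [[(t + 1)*e^{t}, t*e^{t}], [-t*e^{t}, (1 - t)*e^{t}]]

A has Jordan form J = [[1, 1], [0, 1]] with A = PJP^{-1}, so e^{tA} = P e^{tJ} P^{-1}.

For a Jordan block J_k(λ), e^{tJ_k(λ)} = e^{λt} · (I + tN + t^2 N^2/2! + ... + t^{k-1} N^{k-1}/(k-1)!) where N is the nilpotent superdiagonal part.

Assembling the blocks and conjugating back gives the entries of e^{tA} as shown above.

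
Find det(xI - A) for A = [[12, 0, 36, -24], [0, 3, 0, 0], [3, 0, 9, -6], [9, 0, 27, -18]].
χ_A(x) = x^2(x - 3)^2

xI - A = [[x - 12, 0, -36, 24], [0, x - 3, 0, 0], [-3, 0, x - 9, 6], [-9, 0, -27, x + 18]].

Expanding det(xI - A) along the first row:
det(xI - A) = + (x - 12)·det([[x - 3, 0, 0], [0, x - 9, 6], [0, -27, x + 18]]) - (0)·det([[0, 0, 0], [-3, x - 9, 6], [-9, -27, x + 18]]) + (-36)·det([[0, x - 3, 0], [-3, 0, 6], [-9, 0, x + 18]]) - (24)·det([[0, x - 3, 0], [-3, 0, x - 9], [-9, 0, -27]]).

Evaluating gives χ_A(x) = x^4 - 6x^3 + 9x^2 = x^2(x - 3)^2.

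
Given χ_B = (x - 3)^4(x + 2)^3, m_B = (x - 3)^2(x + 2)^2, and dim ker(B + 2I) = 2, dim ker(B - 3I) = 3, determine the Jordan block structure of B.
λ = -2: algebraic multiplicity 3 (exponent in χ_B), largest block size 2 (exponent in m_B), 2 blocks (geometric multiplicity). These force block sizes [2, 1].
λ = 3: algebraic multiplicity 4 (exponent in χ_B), largest block size 2 (exponent in m_B), 3 blocks (geometric multiplicity). These force block sizes [2, 1, 1].

Jordan blocks: (-2, 2), (-2, 1), (3, 2), (3, 1), (3, 1)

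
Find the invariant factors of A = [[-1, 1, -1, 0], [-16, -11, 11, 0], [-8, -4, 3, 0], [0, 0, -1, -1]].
The Jordan structure of A has elementary divisors (x + 3)^3, (x + 1). Arranging the block sizes at each eigenvalue in decreasing order and taking row products gives the invariant factors.

Invariant factors (smallest first, each dividing the next): (x + 1)(x + 3)^3.

Check: the last factor (x + 1)(x + 3)^3 is the minimal polynomial, and the product (x + 1)(x + 3)^3 is the characteristic polynomial.

(x + 1)(x + 3)^3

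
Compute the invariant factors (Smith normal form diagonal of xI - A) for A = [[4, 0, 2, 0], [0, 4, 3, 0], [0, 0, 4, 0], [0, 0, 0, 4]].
The Jordan structure of A has elementary divisors (x - 4)^2, (x - 4), (x - 4). Arranging the block sizes at each eigenvalue in decreasing order and taking row products gives the invariant factors.

Invariant factors (smallest first, each dividing the next): x - 4, x - 4, (x - 4)^2.

Check: the last factor (x - 4)^2 is the minimal polynomial, and the product (x - 4)^4 is the characteristic polynomial.

x - 4, x - 4, (x - 4)^2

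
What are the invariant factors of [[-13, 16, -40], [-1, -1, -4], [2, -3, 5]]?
(x + 3)^3

The Jordan structure of A has elementary divisors (x + 3)^3. Arranging the block sizes at each eigenvalue in decreasing order and taking row products gives the invariant factors.

Invariant factors (smallest first, each dividing the next): (x + 3)^3.

Check: the last factor (x + 3)^3 is the minimal polynomial, and the product (x + 3)^3 is the characteristic polynomial.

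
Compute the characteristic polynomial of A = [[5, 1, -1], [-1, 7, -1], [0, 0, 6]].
xI - A = [[x - 5, -1, 1], [1, x - 7, 1], [0, 0, x - 6]].

Expanding det(xI - A) along the first row:
det(xI - A) = + (x - 5)·det([[x - 7, 1], [0, x - 6]]) - (-1)·det([[1, 1], [0, x - 6]]) + (1)·det([[1, x - 7], [0, 0]]).

Evaluating gives χ_A(x) = x^3 - 18x^2 + 108x - 216 = (x - 6)^3.

χ_A(x) = (x - 6)^3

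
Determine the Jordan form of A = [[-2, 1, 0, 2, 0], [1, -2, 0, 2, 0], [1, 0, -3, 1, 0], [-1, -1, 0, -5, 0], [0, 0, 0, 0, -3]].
The characteristic polynomial is det(xI - A) = (x + 3)^5, so the eigenvalues are -3 (algebraic multiplicity 5).

For λ = -3: rank(A + 3I) = 2, rank((A + 3I)^2) = 0. The eigenspace has dimension 5 - 2 = 3, so there are 3 Jordan blocks; the rank sequence gives block sizes [2, 2, 1].

Assembling the blocks gives the Jordan form J above.

J = [[-3, 1, 0, 0, 0], [0, -3, 0, 0, 0], [0, 0, -3, 1, 0], [0, 0, 0, -3, 0], [0, 0, 0, 0, -3]]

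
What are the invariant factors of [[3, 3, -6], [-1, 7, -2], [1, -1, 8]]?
The Jordan structure of A has elementary divisors (x - 6)^2, (x - 6). Arranging the block sizes at each eigenvalue in decreasing order and taking row products gives the invariant factors.

Invariant factors (smallest first, each dividing the next): x - 6, (x - 6)^2.

Check: the last factor (x - 6)^2 is the minimal polynomial, and the product (x - 6)^3 is the characteristic polynomial.

x - 6, (x - 6)^2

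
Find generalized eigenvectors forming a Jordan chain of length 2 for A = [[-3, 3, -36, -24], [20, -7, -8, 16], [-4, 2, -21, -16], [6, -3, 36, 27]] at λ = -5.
v_1 = [[0, 1, 0, 0]]^T, v_2 = [[3, -2, 2, -3]]^T

We seek v_1 ∈ ker((A + 5I)^2) \ ker(A + 5I), then set v_{i+1} = (A + 5I) v_i.

One such chain is v_1 = [[0, 1, 0, 0]]^T, v_2 = [[3, -2, 2, -3]]^T. Check: (A + 5I) v_2 = [[0, 0, 0, 0]]^T = 0.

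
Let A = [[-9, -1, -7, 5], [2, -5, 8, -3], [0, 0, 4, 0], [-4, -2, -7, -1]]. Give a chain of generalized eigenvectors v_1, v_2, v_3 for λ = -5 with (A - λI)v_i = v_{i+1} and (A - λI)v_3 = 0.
v_1 = [[-3, 2, 0, -1]]^T, v_2 = [[5, -3, 0, 4]]^T, v_3 = [[3, -2, 0, 2]]^T

We seek v_1 ∈ ker((A + 5I)^3) \ ker((A + 5I)^2), then set v_{i+1} = (A + 5I) v_i.

One such chain is v_1 = [[-3, 2, 0, -1]]^T, v_2 = [[5, -3, 0, 4]]^T, v_3 = [[3, -2, 0, 2]]^T. Check: (A + 5I) v_3 = [[0, 0, 0, 0]]^T = 0.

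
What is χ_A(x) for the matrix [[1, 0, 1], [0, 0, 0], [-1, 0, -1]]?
xI - A = [[x - 1, 0, -1], [0, x, 0], [1, 0, x + 1]].

Expanding det(xI - A) along the first row:
det(xI - A) = + (x - 1)·det([[x, 0], [0, x + 1]]) - (0)·det([[0, 0], [1, x + 1]]) + (-1)·det([[0, x], [1, 0]]).

Evaluating gives χ_A(x) = x^3.

χ_A(x) = x^3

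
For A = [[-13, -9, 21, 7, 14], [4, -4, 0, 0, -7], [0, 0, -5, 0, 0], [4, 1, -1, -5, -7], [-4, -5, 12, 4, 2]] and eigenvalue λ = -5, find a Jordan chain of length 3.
We seek v_1 ∈ ker((A + 5I)^3) \ ker((A + 5I)^2), then set v_{i+1} = (A + 5I) v_i.

One such chain is v_1 = [[-6, 4, 1, 1, -3]]^T, v_2 = [[-2, 1, 0, 0, -1]]^T, v_3 = [[-7, 0, 0, 0, -4]]^T. Check: (A + 5I) v_3 = [[0, 0, 0, 0, 0]]^T = 0.

v_1 = [[-6, 4, 1, 1, -3]]^T, v_2 = [[-2, 1, 0, 0, -1]]^T, v_3 = [[-7, 0, 0, 0, -4]]^T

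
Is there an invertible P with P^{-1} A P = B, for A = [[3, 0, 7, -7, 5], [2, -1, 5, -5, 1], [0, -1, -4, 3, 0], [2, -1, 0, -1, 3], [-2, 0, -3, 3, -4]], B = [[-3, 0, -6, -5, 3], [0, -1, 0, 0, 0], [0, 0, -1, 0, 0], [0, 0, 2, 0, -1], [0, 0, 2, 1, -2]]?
No.

Both have characteristic polynomial (x + 1)^4(x + 3) and minimal polynomial (x + 1)^2(x + 3). But rank(A + I) = 3 for A while rank(B + I) = 2 for B, so the number of Jordan blocks at λ = -1 differs. A and B are not similar.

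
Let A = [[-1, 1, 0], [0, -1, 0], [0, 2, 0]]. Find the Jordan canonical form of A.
The characteristic polynomial is det(xI - A) = x(x + 1)^2, so the eigenvalues are -1 (algebraic multiplicity 2), 0 (algebraic multiplicity 1).

For λ = -1: rank(A + I) = 2, rank((A + I)^2) = 1. The eigenspace has dimension 3 - 2 = 1, so there is 1 Jordan block; the rank sequence gives block sizes [2].

For λ = 0: algebraic multiplicity 1 gives one 1×1 block.

Assembling the blocks gives the Jordan form J above.

J = [[-1, 1, 0], [0, -1, 0], [0, 0, 0]]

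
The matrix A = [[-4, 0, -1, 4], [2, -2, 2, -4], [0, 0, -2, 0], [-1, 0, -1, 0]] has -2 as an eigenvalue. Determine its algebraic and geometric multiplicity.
algebraic multiplicity 4, geometric multiplicity 2

The characteristic polynomial is (x + 2)^4, so the factor x + 2 appears with exponent 4: the algebraic multiplicity is 4.

rank(A + 2I) = 2, so the eigenspace has dimension 4 - 2 = 2: the geometric multiplicity is 2.

Since 2 < 4, A is not diagonalizable.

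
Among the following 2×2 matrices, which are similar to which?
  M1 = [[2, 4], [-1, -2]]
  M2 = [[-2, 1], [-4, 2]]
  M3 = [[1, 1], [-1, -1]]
1 class: {M1, M2, M3}

Characteristic polynomials: χ_{M1} = x^2, χ_{M2} = x^2, χ_{M3} = x^2.

{M1, M2, M3}: invariant factors x^2.

Matrices are similar if and only if their invariant-factor lists agree; the partition into similarity classes is {M1, M2, M3}.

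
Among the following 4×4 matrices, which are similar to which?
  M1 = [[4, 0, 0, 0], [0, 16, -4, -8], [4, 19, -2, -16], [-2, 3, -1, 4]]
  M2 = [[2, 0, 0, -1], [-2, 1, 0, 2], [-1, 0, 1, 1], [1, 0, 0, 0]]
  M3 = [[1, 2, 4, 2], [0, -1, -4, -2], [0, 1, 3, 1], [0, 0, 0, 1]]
Characteristic polynomials: χ_{M1} = (x - 6)^3(x - 4), χ_{M2} = (x - 1)^4, χ_{M3} = (x - 1)^4.

{M1}: invariant factors (x - 6)^3(x - 4).

{M2, M3}: invariant factors x - 1, x - 1, (x - 1)^2.

Matrices are similar if and only if their invariant-factor lists agree; the partition into similarity classes is {M1}, {M2, M3}.

2 classes: {M1}, {M2, M3}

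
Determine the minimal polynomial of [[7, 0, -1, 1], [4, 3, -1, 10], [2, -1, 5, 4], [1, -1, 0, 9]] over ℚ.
m_A(x) = (x - 6)^2

The characteristic polynomial factors as (x - 6)^4. The minimal polynomial is ∏(x - λ)^{k_λ} where k_λ is the size of the largest Jordan block at λ.

For λ = 6: rank(A - 6I) = 2, and the largest Jordan block has size 2 (the smallest k with rank((A - 6I)^k) = rank((A - 6I)^(k+1))).

So m_A(x) = (x - 6)^2.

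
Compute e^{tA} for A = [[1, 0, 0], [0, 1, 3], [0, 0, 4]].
A has Jordan form J = [[1, 0, 0], [0, 1, 0], [0, 0, 4]] with A = PJP^{-1}, so e^{tA} = P e^{tJ} P^{-1}.

For a Jordan block J_k(λ), e^{tJ_k(λ)} = e^{λt} · (I + tN + t^2 N^2/2! + ... + t^{k-1} N^{k-1}/(k-1)!) where N is the nilpotent superdiagonal part.

Assembling the blocks and conjugating back gives the entries of e^{tA} as shown above.

e^{tA} = [[e^{t}, 0, 0], [0, e^{t}, e^{4*t} - e^{t}], [0, 0, e^{4*t}]]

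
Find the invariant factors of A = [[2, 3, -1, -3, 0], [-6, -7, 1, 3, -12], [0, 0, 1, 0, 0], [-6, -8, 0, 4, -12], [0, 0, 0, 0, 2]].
The Jordan structure of A has elementary divisors (x + 4), (x - 1)^2, (x - 2), (x - 2). Arranging the block sizes at each eigenvalue in decreasing order and taking row products gives the invariant factors.

Invariant factors (smallest first, each dividing the next): x - 2, (x - 2)(x - 1)^2(x + 4).

Check: the last factor (x - 2)(x - 1)^2(x + 4) is the minimal polynomial, and the product (x - 2)^2(x - 1)^2(x + 4) is the characteristic polynomial.

x - 2, (x - 2)(x - 1)^2(x + 4)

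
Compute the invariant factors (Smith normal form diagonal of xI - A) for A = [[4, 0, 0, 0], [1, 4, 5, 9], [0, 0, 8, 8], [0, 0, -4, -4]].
The Jordan structure of A has elementary divisors x, (x - 4)^2, (x - 4). Arranging the block sizes at each eigenvalue in decreasing order and taking row products gives the invariant factors.

Invariant factors (smallest first, each dividing the next): x - 4, x(x - 4)^2.

Check: the last factor x(x - 4)^2 is the minimal polynomial, and the product x(x - 4)^3 is the characteristic polynomial.

x - 4, x(x - 4)^2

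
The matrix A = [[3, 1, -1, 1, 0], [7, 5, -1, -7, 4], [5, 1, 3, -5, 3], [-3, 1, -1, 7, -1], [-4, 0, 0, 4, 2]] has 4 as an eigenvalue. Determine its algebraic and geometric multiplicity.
algebraic multiplicity 5, geometric multiplicity 3

The characteristic polynomial is (x - 4)^5, so the factor x - 4 appears with exponent 5: the algebraic multiplicity is 5.

rank(A - 4I) = 2, so the eigenspace has dimension 5 - 2 = 3: the geometric multiplicity is 3.

Since 3 < 5, A is not diagonalizable.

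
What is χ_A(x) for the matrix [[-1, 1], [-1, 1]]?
xI - A = [[x + 1, -1], [1, x - 1]].

Expanding det(xI - A) along the first row:
det(xI - A) = + (x + 1)·det([[x - 1]]) - (-1)·det([[1]]).

Evaluating gives χ_A(x) = x^2.

χ_A(x) = x^2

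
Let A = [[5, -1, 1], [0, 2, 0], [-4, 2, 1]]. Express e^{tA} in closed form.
A has Jordan form J = [[2, 0, 0], [0, 3, 1], [0, 0, 3]] with A = PJP^{-1}, so e^{tA} = P e^{tJ} P^{-1}.

For a Jordan block J_k(λ), e^{tJ_k(λ)} = e^{λt} · (I + tN + t^2 N^2/2! + ... + t^{k-1} N^{k-1}/(k-1)!) where N is the nilpotent superdiagonal part.

Assembling the blocks and conjugating back gives the entries of e^{tA} as shown above.

e^{tA} = [[(2*t + 1)*e^{3*t}, (1 - e^{t})*e^{2*t}, t*e^{3*t}], [0, e^{2*t}, 0], [-4*t*e^{3*t}, 2*(e^{t} - 1)*e^{2*t}, (1 - 2*t)*e^{3*t}]]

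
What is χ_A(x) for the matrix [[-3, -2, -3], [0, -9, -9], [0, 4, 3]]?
xI - A = [[x + 3, 2, 3], [0, x + 9, 9], [0, -4, x - 3]].

Expanding det(xI - A) along the first row:
det(xI - A) = + (x + 3)·det([[x + 9, 9], [-4, x - 3]]) - (2)·det([[0, 9], [0, x - 3]]) + (3)·det([[0, x + 9], [0, -4]]).

Evaluating gives χ_A(x) = x^3 + 9x^2 + 27x + 27 = (x + 3)^3.

χ_A(x) = (x + 3)^3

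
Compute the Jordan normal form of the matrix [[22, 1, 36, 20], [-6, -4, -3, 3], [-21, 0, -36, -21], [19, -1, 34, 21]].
J = [[-1, 1, 0, 0], [0, -1, 0, 0], [0, 0, -1, 0], [0, 0, 0, 6]]

The characteristic polynomial is det(xI - A) = (x - 6)(x + 1)^3, so the eigenvalues are -1 (algebraic multiplicity 3), 6 (algebraic multiplicity 1).

For λ = -1: rank(A + I) = 2, rank((A + I)^2) = 1. The eigenspace has dimension 4 - 2 = 2, so there are 2 Jordan blocks; the rank sequence gives block sizes [2, 1].

For λ = 6: algebraic multiplicity 1 gives one 1×1 block.

Assembling the blocks gives the Jordan form J above.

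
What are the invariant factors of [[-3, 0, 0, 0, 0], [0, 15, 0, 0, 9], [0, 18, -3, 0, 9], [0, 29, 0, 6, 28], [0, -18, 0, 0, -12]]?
x + 3, x + 3, (x - 6)^2(x + 3)

The Jordan structure of A has elementary divisors (x + 3), (x + 3), (x + 3), (x - 6)^2. Arranging the block sizes at each eigenvalue in decreasing order and taking row products gives the invariant factors.

Invariant factors (smallest first, each dividing the next): x + 3, x + 3, (x - 6)^2(x + 3).

Check: the last factor (x - 6)^2(x + 3) is the minimal polynomial, and the product (x - 6)^2(x + 3)^3 is the characteristic polynomial.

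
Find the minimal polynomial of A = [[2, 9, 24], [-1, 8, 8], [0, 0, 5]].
The characteristic polynomial factors as (x - 5)^3. The minimal polynomial is ∏(x - λ)^{k_λ} where k_λ is the size of the largest Jordan block at λ.

For λ = 5: rank(A - 5I) = 1, and the largest Jordan block has size 2 (the smallest k with rank((A - 5I)^k) = rank((A - 5I)^(k+1))).

So m_A(x) = (x - 5)^2.

m_A(x) = (x - 5)^2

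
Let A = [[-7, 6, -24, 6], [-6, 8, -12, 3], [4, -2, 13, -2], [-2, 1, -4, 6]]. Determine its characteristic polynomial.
χ_A(x) = (x - 5)^4

xI - A = [[x + 7, -6, 24, -6], [6, x - 8, 12, -3], [-4, 2, x - 13, 2], [2, -1, 4, x - 6]].

Expanding det(xI - A) along the first row:
det(xI - A) = + (x + 7)·det([[x - 8, 12, -3], [2, x - 13, 2], [-1, 4, x - 6]]) - (-6)·det([[6, 12, -3], [-4, x - 13, 2], [2, 4, x - 6]]) + (24)·det([[6, x - 8, -3], [-4, 2, 2], [2, -1, x - 6]]) - (-6)·det([[6, x - 8, 12], [-4, 2, x - 13], [2, -1, 4]]).

Evaluating gives χ_A(x) = x^4 - 20x^3 + 150x^2 - 500x + 625 = (x - 5)^4.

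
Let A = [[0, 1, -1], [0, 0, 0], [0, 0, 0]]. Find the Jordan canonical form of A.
The characteristic polynomial is det(xI - A) = x^3, so the eigenvalues are 0 (algebraic multiplicity 3).

For λ = 0: rank(A) = 1, rank(A^2) = 0. The eigenspace has dimension 3 - 1 = 2, so there are 2 Jordan blocks; the rank sequence gives block sizes [2, 1].

Assembling the blocks gives the Jordan form J above.

J = [[0, 1, 0], [0, 0, 0], [0, 0, 0]]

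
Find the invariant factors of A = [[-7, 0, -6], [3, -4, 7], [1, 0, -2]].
(x + 4)^2(x + 5)

The Jordan structure of A has elementary divisors (x + 5), (x + 4)^2. Arranging the block sizes at each eigenvalue in decreasing order and taking row products gives the invariant factors.

Invariant factors (smallest first, each dividing the next): (x + 4)^2(x + 5).

Check: the last factor (x + 4)^2(x + 5) is the minimal polynomial, and the product (x + 4)^2(x + 5) is the characteristic polynomial.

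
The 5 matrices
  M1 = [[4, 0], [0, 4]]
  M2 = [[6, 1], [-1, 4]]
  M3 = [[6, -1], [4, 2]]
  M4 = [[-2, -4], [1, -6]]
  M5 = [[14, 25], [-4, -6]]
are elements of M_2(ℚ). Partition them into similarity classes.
Characteristic polynomials: χ_{M1} = (x - 4)^2, χ_{M2} = (x - 5)^2, χ_{M3} = (x - 4)^2, χ_{M4} = (x + 4)^2, χ_{M5} = (x - 4)^2.

{M1}: invariant factors x - 4, x - 4.

{M2}: invariant factors (x - 5)^2.

{M3, M5}: invariant factors (x - 4)^2.

{M4}: invariant factors (x + 4)^2.

Matrices are similar if and only if their invariant-factor lists agree; the partition into similarity classes is {M1}, {M2}, {M3, M5}, {M4}.

4 classes: {M1}, {M2}, {M3, M5}, {M4}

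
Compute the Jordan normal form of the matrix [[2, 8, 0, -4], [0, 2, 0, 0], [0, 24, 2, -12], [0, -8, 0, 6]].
J = [[2, 0, 0, 0], [0, 2, 0, 0], [0, 0, 2, 0], [0, 0, 0, 6]]

The characteristic polynomial is det(xI - A) = (x - 6)(x - 2)^3, so the eigenvalues are 2 (algebraic multiplicity 3), 6 (algebraic multiplicity 1).

For λ = 2: rank(A - 2I) = 1. The eigenspace has dimension 4 - 1 = 3, so there are 3 Jordan blocks; the rank sequence gives block sizes [1, 1, 1].

For λ = 6: algebraic multiplicity 1 gives one 1×1 block.

Assembling the blocks gives the Jordan form J above.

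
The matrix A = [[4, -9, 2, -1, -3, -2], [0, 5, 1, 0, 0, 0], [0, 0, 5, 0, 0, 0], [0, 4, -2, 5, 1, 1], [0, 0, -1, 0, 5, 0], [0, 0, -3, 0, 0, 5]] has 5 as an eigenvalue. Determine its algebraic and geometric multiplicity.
The characteristic polynomial is (x - 5)^5(x - 4), so the factor x - 5 appears with exponent 5: the algebraic multiplicity is 5.

rank(A - 5I) = 3, so the eigenspace has dimension 6 - 3 = 3: the geometric multiplicity is 3.

Since 3 < 5, A is not diagonalizable.

algebraic multiplicity 5, geometric multiplicity 3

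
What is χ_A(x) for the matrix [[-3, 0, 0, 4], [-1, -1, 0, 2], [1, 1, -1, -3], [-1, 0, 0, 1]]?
χ_A(x) = (x + 1)^4

xI - A = [[x + 3, 0, 0, -4], [1, x + 1, 0, -2], [-1, -1, x + 1, 3], [1, 0, 0, x - 1]].

Expanding det(xI - A) along the first row:
det(xI - A) = + (x + 3)·det([[x + 1, 0, -2], [-1, x + 1, 3], [0, 0, x - 1]]) - (0)·det([[1, 0, -2], [-1, x + 1, 3], [1, 0, x - 1]]) + (0)·det([[1, x + 1, -2], [-1, -1, 3], [1, 0, x - 1]]) - (-4)·det([[1, x + 1, 0], [-1, -1, x + 1], [1, 0, 0]]).

Evaluating gives χ_A(x) = x^4 + 4x^3 + 6x^2 + 4x + 1 = (x + 1)^4.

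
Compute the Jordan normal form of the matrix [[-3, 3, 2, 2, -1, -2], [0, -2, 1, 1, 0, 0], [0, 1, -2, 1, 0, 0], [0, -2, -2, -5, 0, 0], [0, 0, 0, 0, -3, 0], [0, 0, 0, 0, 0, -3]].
The characteristic polynomial is det(xI - A) = (x + 3)^6, so the eigenvalues are -3 (algebraic multiplicity 6).

For λ = -3: rank(A + 3I) = 2, rank((A + 3I)^2) = 1, rank((A + 3I)^3) = 0. The eigenspace has dimension 6 - 2 = 4, so there are 4 Jordan blocks; the rank sequence gives block sizes [3, 1, 1, 1].

Assembling the blocks gives the Jordan form J above.

J = [[-3, 1, 0, 0, 0, 0], [0, -3, 1, 0, 0, 0], [0, 0, -3, 0, 0, 0], [0, 0, 0, -3, 0, 0], [0, 0, 0, 0, -3, 0], [0, 0, 0, 0, 0, -3]]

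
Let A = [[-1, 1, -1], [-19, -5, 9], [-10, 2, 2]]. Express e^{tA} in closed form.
A has Jordan form J = [[-4, 1, 0], [0, -4, 0], [0, 0, 4]] with A = PJP^{-1}, so e^{tA} = P e^{tJ} P^{-1}.

For a Jordan block J_k(λ), e^{tJ_k(λ)} = e^{λt} · (I + tN + t^2 N^2/2! + ... + t^{k-1} N^{k-1}/(k-1)!) where N is the nilpotent superdiagonal part.

Assembling the blocks and conjugating back gives the entries of e^{tA} as shown above.

e^{tA} = [[(3*t + 1)*e^{-4*t}, t*e^{-4*t}, -t*e^{-4*t}], [(-3*t - 2*e^{8*t} + 2)*e^{-4*t}, (1 - t)*e^{-4*t}, (t + e^{8*t} - 1)*e^{-4*t}], [2*(3*t - e^{8*t} + 1)*e^{-4*t}, 2*t*e^{-4*t}, (-2*t + e^{8*t})*e^{-4*t}]]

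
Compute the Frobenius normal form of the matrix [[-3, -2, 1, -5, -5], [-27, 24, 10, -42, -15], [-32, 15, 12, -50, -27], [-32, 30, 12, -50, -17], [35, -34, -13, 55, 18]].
R = [[0, 0, 0, 0, 0], [1, 0, 0, 0, 1], [0, 1, 0, 0, 0], [0, 0, 1, 0, -1], [0, 0, 0, 1, 1]]

The invariant factors of A (the non-unit diagonal entries of the Smith normal form of xI - A over ℚ[x]) are x(x - 1)(x^3 + x + 1), each dividing the next. The characteristic polynomial is their product, x(x - 1)(x^3 + x + 1).

The rational canonical form is the block-diagonal matrix of companion matrices C(f_i):
R = [[0, 0, 0, 0, 0], [1, 0, 0, 0, 1], [0, 1, 0, 0, 0], [0, 0, 1, 0, -1], [0, 0, 0, 1, 1]].

Note the characteristic polynomial does not split into linear factors over ℚ, so A has no Jordan form over ℚ; the rational canonical form exists over any field.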